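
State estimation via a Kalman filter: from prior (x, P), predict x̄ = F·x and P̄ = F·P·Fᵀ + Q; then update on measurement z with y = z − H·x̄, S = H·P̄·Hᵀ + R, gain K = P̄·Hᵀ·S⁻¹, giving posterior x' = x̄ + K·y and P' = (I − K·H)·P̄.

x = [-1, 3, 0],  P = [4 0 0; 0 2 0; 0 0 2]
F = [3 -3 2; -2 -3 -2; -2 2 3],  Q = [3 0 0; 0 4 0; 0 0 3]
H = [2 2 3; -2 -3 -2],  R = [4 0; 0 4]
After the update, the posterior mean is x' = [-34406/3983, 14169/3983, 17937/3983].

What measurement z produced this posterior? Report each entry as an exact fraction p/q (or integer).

z = [3, -3]

x̄ = F·x = [-12, -7, 8]
P̄ = F·P·Fᵀ + Q = [65 -14 -24; -14 46 -8; -24 -8 45]
S = H·P̄·Hᵀ + R = [357 -322; -322 402]
K = P̄·Hᵀ·S⁻¹ = [-82/3983 -66/569; -7094/19915 -1477/2845; 11373/19915 1174/2845]
x' − x̄ = [13390/3983, 42050/3983, -13927/3983] = K·y
y = (KᵀK)⁻¹·Kᵀ·(x' − x̄) = [17, -32]
z = y + H·x̄ = [17, -32] + [-14, 29] = [3, -3]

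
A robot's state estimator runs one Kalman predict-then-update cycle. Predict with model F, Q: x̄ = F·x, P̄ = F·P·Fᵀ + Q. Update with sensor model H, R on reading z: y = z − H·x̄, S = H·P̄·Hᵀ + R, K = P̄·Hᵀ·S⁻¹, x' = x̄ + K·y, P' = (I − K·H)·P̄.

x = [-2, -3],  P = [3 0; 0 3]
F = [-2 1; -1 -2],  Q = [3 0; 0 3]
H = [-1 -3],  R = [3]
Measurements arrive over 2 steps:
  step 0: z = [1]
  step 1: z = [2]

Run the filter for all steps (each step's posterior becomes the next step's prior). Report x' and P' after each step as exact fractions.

step 0: x' = [-95/61, 20/61], P' = [990/61 -324/61; -324/61 126/61]
step 1: x' = [-791/653, -148/653], P' = [11676/653 -3519/653; -3519/653 8844/4571]

step 0: x̄ = F·x = [1, 8]
step 0: P̄ = F·P·Fᵀ + Q = [18 0; 0 18]
step 0: y = z − H·x̄ = [26]
step 0: S = H·P̄·Hᵀ + R = [183]
step 0: K = P̄·Hᵀ·S⁻¹ = [-6/61; -18/61]
step 0: x' = x̄ + K·y = [-95/61, 20/61]
step 0: P' = (I − K·H)·P̄ = [990/61 -324/61; -324/61 126/61]
step 1: x̄ = F·x = [210/61, 55/61]
step 1: P̄ = F·P·Fᵀ + Q = [5565/61 756/61; 756/61 381/61]
step 1: y = z − H·x̄ = [497/61]
step 1: S = H·P̄·Hᵀ + R = [13713/61]
step 1: K = P̄·Hᵀ·S⁻¹ = [-373/653; -633/4571]
step 1: x' = x̄ + K·y = [-791/653, -148/653]
step 1: P' = (I − K·H)·P̄ = [11676/653 -3519/653; -3519/653 8844/4571]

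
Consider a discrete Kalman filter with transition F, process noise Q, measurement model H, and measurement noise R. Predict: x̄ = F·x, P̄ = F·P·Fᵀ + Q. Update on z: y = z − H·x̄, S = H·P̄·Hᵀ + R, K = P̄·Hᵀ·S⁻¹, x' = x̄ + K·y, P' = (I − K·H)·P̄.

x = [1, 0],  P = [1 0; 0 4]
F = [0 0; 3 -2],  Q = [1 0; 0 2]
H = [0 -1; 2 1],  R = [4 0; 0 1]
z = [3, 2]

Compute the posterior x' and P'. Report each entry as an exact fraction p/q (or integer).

x' = [262/263, -129/263]
P' = [139/263 -216/263; -216/263 540/263]

x̄ = F·x = [0, 3]
P̄ = F·P·Fᵀ + Q = [1 0; 0 27]
y = z − H·x̄ = [6, -1]
S = H·P̄·Hᵀ + R = [31 -27; -27 32]
K = P̄·Hᵀ·S⁻¹ = [54/263 62/263; -135/263 108/263]
x' = x̄ + K·y = [262/263, -129/263]
P' = (I − K·H)·P̄ = [139/263 -216/263; -216/263 540/263]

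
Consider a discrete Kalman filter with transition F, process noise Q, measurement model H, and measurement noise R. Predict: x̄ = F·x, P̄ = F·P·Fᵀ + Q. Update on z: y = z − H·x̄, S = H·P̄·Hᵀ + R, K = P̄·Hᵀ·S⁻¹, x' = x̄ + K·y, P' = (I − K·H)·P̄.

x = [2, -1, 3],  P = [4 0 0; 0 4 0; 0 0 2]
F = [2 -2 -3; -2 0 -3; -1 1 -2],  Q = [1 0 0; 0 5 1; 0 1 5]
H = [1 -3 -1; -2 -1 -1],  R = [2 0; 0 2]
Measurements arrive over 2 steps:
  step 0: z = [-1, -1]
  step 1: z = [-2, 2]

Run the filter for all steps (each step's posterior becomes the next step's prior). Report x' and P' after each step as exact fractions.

step 0: x̄ = F·x = [-3, -13, -9]
step 0: P̄ = F·P·Fᵀ + Q = [51 2 -4; 2 39 21; -4 21 21]
step 0: y = z − H·x̄ = [-46, -29]
step 0: S = H·P̄·Hᵀ + R = [547 126; 126 300]
step 0: K = P̄·Hᵀ·S⁻¹ = [2275/12352 -30437/74112; -341/1544 -1117/9264; -1843/12352 -3755/74112]
step 0: x' = x̄ + K·y = [32437/74112, 6077/9264, -49445/74112]
step 0: P' = (I − K·H)·P̄ = [33581/37056 3541/4632 -65053/37056; 3541/4632 722/579 -11741/4632; -65053/37056 -11741/4632 227789/37056]
step 1: x̄ = F·x = [38659/24704, 83461/74112, 115069/74112]
step 1: P̄ = F·P·Fᵀ + Q = [611063/12352 488507/12352 430531/12352; 488507/12352 1589069/37056 1240709/37056; 430531/12352 1240709/37056 1235069/37056]
step 1: y = z − H·x̄ = [101251/74112, 144677/18528]
step 1: S = H·P̄·Hᵀ + R = [13511933/37056 3979483/9264; 3979483/9264 1483805/2316]
step 1: K = P̄·Hᵀ·S⁻¹ = [72379641/454748359 -343138641/909496718; -8376155/34980643 -5744195/69961286; -43828233/454748359 -67516484/454748359]
step 1: x' = x̄ + K·y = [-529194690/454748359, 11045973/69961286, 237949511/909496718]
step 1: P' = (I − K·H)·P̄ = [285693527/454748359 14199333/34980643 -412839742/454748359; 14199333/34980643 26803057/34980643 -49457528/34980643; -412839742/454748359 -49457528/34980643 1603660316/454748359]

step 0: x' = [32437/74112, 6077/9264, -49445/74112], P' = [33581/37056 3541/4632 -65053/37056; 3541/4632 722/579 -11741/4632; -65053/37056 -11741/4632 227789/37056]
step 1: x' = [-529194690/454748359, 11045973/69961286, 237949511/909496718], P' = [285693527/454748359 14199333/34980643 -412839742/454748359; 14199333/34980643 26803057/34980643 -49457528/34980643; -412839742/454748359 -49457528/34980643 1603660316/454748359]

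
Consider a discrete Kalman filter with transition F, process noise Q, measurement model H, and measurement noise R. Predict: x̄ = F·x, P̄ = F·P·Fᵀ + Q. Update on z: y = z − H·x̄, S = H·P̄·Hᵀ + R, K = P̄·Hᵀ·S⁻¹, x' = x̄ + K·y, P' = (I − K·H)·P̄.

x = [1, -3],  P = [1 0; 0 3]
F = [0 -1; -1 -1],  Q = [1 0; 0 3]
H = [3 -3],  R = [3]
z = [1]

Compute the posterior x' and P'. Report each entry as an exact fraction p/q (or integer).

x̄ = F·x = [3, 2]
P̄ = F·P·Fᵀ + Q = [4 3; 3 7]
y = z − H·x̄ = [-2]
S = H·P̄·Hᵀ + R = [48]
K = P̄·Hᵀ·S⁻¹ = [1/16; -1/4]
x' = x̄ + K·y = [23/8, 5/2]
P' = (I − K·H)·P̄ = [61/16 15/4; 15/4 4]

x' = [23/8, 5/2]
P' = [61/16 15/4; 15/4 4]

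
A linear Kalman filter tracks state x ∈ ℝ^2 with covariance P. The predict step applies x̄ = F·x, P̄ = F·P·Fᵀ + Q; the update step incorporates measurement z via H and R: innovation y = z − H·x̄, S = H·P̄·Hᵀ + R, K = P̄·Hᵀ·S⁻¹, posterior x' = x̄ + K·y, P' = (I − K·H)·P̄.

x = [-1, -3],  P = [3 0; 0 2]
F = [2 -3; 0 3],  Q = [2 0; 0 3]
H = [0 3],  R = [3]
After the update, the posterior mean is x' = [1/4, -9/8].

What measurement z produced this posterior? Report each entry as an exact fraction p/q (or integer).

x̄ = F·x = [7, -9]
P̄ = F·P·Fᵀ + Q = [32 -18; -18 21]
S = H·P̄·Hᵀ + R = [192]
K = P̄·Hᵀ·S⁻¹ = [-9/32; 21/64]
x' − x̄ = [-27/4, 63/8] = K·y
y = (KᵀK)⁻¹·Kᵀ·(x' − x̄) = [24]
z = y + H·x̄ = [24] + [-27] = [-3]

z = [-3]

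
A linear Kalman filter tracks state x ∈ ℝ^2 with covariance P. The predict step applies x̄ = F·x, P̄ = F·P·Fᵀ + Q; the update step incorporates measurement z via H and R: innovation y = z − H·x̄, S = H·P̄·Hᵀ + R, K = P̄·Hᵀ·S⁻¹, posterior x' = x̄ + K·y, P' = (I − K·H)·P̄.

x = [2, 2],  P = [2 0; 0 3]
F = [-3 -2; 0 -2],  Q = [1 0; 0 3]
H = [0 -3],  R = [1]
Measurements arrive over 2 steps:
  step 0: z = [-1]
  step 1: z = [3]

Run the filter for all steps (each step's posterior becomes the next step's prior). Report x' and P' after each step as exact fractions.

step 0: x̄ = F·x = [-10, -4]
step 0: P̄ = F·P·Fᵀ + Q = [31 12; 12 15]
step 0: y = z − H·x̄ = [-13]
step 0: S = H·P̄·Hᵀ + R = [136]
step 0: K = P̄·Hᵀ·S⁻¹ = [-9/34; -45/136]
step 0: x' = x̄ + K·y = [-223/34, 41/136]
step 0: P' = (I − K·H)·P̄ = [365/17 3/34; 3/34 15/136]
step 1: x̄ = F·x = [1297/68, -41/68]
step 1: P̄ = F·P·Fᵀ + Q = [6655/34 33/34; 33/34 117/34]
step 1: y = z − H·x̄ = [81/68]
step 1: S = H·P̄·Hᵀ + R = [1087/34]
step 1: K = P̄·Hᵀ·S⁻¹ = [-99/1087; -351/1087]
step 1: x' = x̄ + K·y = [20615/1087, -2147/2174]
step 1: P' = (I − K·H)·P̄ = [212476/1087 33/1087; 33/1087 117/1087]

step 0: x' = [-223/34, 41/136], P' = [365/17 3/34; 3/34 15/136]
step 1: x' = [20615/1087, -2147/2174], P' = [212476/1087 33/1087; 33/1087 117/1087]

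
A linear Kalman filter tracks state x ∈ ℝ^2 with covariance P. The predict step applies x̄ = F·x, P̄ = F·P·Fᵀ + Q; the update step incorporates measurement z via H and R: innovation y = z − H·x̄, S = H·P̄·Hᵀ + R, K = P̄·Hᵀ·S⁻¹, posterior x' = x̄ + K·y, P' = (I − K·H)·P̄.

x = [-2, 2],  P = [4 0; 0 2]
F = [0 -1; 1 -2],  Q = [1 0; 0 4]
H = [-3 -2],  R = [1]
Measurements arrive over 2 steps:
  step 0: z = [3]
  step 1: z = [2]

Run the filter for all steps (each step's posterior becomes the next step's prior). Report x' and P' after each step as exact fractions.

step 0: x̄ = F·x = [-2, -6]
step 0: P̄ = F·P·Fᵀ + Q = [3 4; 4 16]
step 0: y = z − H·x̄ = [-15]
step 0: S = H·P̄·Hᵀ + R = [140]
step 0: K = P̄·Hᵀ·S⁻¹ = [-17/140; -11/35]
step 0: x' = x̄ + K·y = [-5/28, -9/7]
step 0: P' = (I − K·H)·P̄ = [131/140 -47/35; -47/35 76/35]
step 1: x̄ = F·x = [9/7, 67/28]
step 1: P̄ = F·P·Fᵀ + Q = [111/35 199/35; 199/35 2659/140]
step 1: y = z − H·x̄ = [149/14]
step 1: S = H·P̄·Hᵀ + R = [6081/35]
step 1: K = P̄·Hᵀ·S⁻¹ = [-731/6081; -3853/12162]
step 1: x' = x̄ + K·y = [77/12162, -11905/12162]
step 1: P' = (I − K·H)·P̄ = [4018/6081 -11323/12162; -11323/12162 18911/12162]

step 0: x' = [-5/28, -9/7], P' = [131/140 -47/35; -47/35 76/35]
step 1: x' = [77/12162, -11905/12162], P' = [4018/6081 -11323/12162; -11323/12162 18911/12162]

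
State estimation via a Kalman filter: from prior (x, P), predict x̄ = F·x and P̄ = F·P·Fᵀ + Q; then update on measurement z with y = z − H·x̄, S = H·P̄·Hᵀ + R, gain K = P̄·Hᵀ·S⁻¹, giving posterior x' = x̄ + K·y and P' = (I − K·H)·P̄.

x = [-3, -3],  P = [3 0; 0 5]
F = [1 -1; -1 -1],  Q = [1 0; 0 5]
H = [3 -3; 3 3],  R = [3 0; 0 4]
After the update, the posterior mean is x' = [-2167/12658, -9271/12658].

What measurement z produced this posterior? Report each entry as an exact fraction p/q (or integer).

x̄ = F·x = [0, 6]
P̄ = F·P·Fᵀ + Q = [9 2; 2 13]
S = H·P̄·Hᵀ + R = [165 -36; -36 238]
K = P̄·Hᵀ·S⁻¹ = [1031/6329 2067/12658; -1039/6329 2079/12658]
x' − x̄ = [-2167/12658, -85219/12658] = K·y
y = (KᵀK)⁻¹·Kᵀ·(x' − x̄) = [20, -21]
z = y + H·x̄ = [20, -21] + [-18, 18] = [2, -3]

z = [2, -3]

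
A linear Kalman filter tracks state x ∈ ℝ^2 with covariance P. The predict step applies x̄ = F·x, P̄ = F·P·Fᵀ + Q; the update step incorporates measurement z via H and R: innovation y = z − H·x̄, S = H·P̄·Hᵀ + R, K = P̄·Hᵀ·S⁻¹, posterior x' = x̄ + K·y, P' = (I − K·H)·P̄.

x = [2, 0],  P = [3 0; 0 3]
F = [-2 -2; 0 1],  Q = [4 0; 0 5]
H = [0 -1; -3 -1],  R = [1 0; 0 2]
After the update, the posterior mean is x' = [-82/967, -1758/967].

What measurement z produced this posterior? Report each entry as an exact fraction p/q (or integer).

x̄ = F·x = [-4, 0]
P̄ = F·P·Fᵀ + Q = [28 -6; -6 8]
S = H·P̄·Hᵀ + R = [9 -10; -10 226]
K = P̄·Hᵀ·S⁻¹ = [288/967 -321/967; -854/967 5/967]
x' − x̄ = [3786/967, -1758/967] = K·y
y = (KᵀK)⁻¹·Kᵀ·(x' − x̄) = [2, -10]
z = y + H·x̄ = [2, -10] + [0, 12] = [2, 2]

z = [2, 2]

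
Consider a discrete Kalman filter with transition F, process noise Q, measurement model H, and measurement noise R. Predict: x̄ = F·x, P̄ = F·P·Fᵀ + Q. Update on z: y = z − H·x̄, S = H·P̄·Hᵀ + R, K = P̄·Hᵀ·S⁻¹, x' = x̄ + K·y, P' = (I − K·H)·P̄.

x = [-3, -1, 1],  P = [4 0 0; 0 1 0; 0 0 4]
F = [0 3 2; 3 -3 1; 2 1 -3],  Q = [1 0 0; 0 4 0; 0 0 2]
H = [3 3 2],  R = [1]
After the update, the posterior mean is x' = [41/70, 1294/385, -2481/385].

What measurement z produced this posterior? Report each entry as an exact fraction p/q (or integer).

x̄ = F·x = [-1, -5, -10]
P̄ = F·P·Fᵀ + Q = [26 -1 -21; -1 53 9; -21 9 55]
S = H·P̄·Hᵀ + R = [770]
K = P̄·Hᵀ·S⁻¹ = [3/70; 87/385; 37/385]
x' − x̄ = [111/70, 3219/385, 1369/385] = K·y
y = (KᵀK)⁻¹·Kᵀ·(x' − x̄) = [37]
z = y + H·x̄ = [37] + [-38] = [-1]

z = [-1]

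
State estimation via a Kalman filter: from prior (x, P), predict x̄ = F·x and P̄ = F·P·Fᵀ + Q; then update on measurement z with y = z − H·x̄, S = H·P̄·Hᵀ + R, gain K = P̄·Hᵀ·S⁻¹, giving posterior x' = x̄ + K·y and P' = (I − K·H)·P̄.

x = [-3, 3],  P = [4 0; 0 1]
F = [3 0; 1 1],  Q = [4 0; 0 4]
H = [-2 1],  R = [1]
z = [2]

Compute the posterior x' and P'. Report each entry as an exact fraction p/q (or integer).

x̄ = F·x = [-9, 0]
P̄ = F·P·Fᵀ + Q = [40 12; 12 9]
y = z − H·x̄ = [-16]
S = H·P̄·Hᵀ + R = [122]
K = P̄·Hᵀ·S⁻¹ = [-34/61; -15/122]
x' = x̄ + K·y = [-5/61, 120/61]
P' = (I − K·H)·P̄ = [128/61 222/61; 222/61 873/122]

x' = [-5/61, 120/61]
P' = [128/61 222/61; 222/61 873/122]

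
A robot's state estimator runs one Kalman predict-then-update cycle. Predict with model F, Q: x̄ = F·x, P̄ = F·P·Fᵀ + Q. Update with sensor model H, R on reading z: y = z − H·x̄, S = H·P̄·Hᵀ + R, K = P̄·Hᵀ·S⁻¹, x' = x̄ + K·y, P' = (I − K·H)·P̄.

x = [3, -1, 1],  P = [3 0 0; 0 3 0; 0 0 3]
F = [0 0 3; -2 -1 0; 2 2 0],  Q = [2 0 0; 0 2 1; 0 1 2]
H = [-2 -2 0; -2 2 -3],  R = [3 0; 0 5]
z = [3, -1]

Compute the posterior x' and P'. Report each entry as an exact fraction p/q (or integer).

x' = [1697/38111, -58448/38111, -24618/38111]
P' = [214049/114333 -154802/114333 -222604/114333; -154802/114333 179894/114333 199699/114333; -222604/114333 199699/114333 313382/114333]

x̄ = F·x = [3, -5, 4]
P̄ = F·P·Fᵀ + Q = [29 0 0; 0 17 -17; 0 -17 26]
y = z − H·x̄ = [-1, 27]
S = H·P̄·Hᵀ + R = [187 -54; -54 627]
K = P̄·Hᵀ·S⁻¹ = [-13166/38111 -13978/114333; -5576/38111 14059/114333; 5090/38111 -19108/114333]
x' = x̄ + K·y = [1697/38111, -58448/38111, -24618/38111]
P' = (I − K·H)·P̄ = [214049/114333 -154802/114333 -222604/114333; -154802/114333 179894/114333 199699/114333; -222604/114333 199699/114333 313382/114333]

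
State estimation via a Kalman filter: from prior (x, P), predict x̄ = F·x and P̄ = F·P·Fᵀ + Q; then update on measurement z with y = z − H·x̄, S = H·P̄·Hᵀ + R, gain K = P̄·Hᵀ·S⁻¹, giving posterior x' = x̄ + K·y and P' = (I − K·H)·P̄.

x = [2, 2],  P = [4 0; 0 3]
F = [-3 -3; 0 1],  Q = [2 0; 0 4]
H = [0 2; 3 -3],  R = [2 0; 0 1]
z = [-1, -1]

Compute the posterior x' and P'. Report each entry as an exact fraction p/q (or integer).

x̄ = F·x = [-12, 2]
P̄ = F·P·Fᵀ + Q = [65 -9; -9 7]
y = z − H·x̄ = [-5, 41]
S = H·P̄·Hᵀ + R = [30 -96; -96 811]
K = P̄·Hᵀ·S⁻¹ = [1119/2519 822/2519; 3373/7557 -16/2519]
x' = x̄ + K·y = [-2121/2519, -3719/7557]
P' = (I − K·H)·P̄ = [1393/2519 1119/2519; 1119/2519 3373/7557]

x' = [-2121/2519, -3719/7557]
P' = [1393/2519 1119/2519; 1119/2519 3373/7557]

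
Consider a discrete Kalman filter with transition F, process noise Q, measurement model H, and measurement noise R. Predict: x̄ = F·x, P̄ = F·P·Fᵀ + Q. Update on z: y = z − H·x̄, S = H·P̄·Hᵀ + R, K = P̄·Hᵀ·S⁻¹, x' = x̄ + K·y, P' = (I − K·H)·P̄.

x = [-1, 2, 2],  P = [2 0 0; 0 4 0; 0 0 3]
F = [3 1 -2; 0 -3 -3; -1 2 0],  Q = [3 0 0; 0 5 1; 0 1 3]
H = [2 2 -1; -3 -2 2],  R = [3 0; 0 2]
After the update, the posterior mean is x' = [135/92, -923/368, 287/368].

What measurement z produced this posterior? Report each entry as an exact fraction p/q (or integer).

x̄ = F·x = [-5, -12, 5]
P̄ = F·P·Fᵀ + Q = [37 6 2; 6 68 -23; 2 -23 21]
S = H·P̄·Hᵀ + R = [576 -720; -720 923]
K = P̄·Hᵀ·S⁻¹ = [-679/1104 -14/23; 1537/1472 55/92; 99/1472 13/92]
x' − x̄ = [595/92, 3493/368, -1553/368] = K·y
y = (KᵀK)⁻¹·Kᵀ·(x' − x̄) = [36, -47]
z = y + H·x̄ = [36, -47] + [-39, 49] = [-3, 2]

z = [-3, 2]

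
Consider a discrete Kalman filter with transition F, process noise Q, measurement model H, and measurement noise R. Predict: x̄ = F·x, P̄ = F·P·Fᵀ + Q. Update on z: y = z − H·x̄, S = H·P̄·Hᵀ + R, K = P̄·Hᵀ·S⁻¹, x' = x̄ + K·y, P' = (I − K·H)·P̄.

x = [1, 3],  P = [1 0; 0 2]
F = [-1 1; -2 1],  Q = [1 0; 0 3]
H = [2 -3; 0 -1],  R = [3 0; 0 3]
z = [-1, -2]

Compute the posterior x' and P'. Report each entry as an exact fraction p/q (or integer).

x̄ = F·x = [2, 1]
P̄ = F·P·Fᵀ + Q = [4 4; 4 9]
y = z − H·x̄ = [-2, -1]
S = H·P̄·Hᵀ + R = [52 19; 19 12]
K = P̄·Hᵀ·S⁻¹ = [28/263 -132/263; -57/263 -107/263]
x' = x̄ + K·y = [602/263, 484/263]
P' = (I − K·H)·P̄ = [636/263 396/263; 396/263 321/263]

x' = [602/263, 484/263]
P' = [636/263 396/263; 396/263 321/263]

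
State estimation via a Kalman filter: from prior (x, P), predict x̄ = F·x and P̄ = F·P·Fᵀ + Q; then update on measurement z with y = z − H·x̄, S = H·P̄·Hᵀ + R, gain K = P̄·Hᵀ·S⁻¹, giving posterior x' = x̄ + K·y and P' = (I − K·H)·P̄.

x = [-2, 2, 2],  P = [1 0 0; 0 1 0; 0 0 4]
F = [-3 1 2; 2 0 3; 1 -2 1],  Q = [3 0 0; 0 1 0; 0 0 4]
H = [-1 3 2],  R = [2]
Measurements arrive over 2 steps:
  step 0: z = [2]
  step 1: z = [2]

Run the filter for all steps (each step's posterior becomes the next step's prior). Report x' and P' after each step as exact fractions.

step 0: x' = [1624/125, 782/125, -48/25], P' = [13539/500 4877/500 -103/100; 4877/500 2811/500 -329/100; -103/100 -329/100 91/20]
step 1: x' = [-25003126/1417379, -3112/1417379, -11033340/1417379], P' = [130720971/1417379 9650969/1417379 50593662/1417379; 9650969/1417379 2734521/1417379 1034126/1417379; 50593662/1417379 1034126/1417379 23843012/1417379]

step 0: x̄ = F·x = [12, 2, -4]
step 0: P̄ = F·P·Fᵀ + Q = [29 18 3; 18 41 14; 3 14 13]
step 0: y = z − H·x̄ = [16]
step 0: S = H·P̄·Hᵀ + R = [500]
step 0: K = P̄·Hᵀ·S⁻¹ = [31/500; 133/500; 13/100]
step 0: x' = x̄ + K·y = [1624/125, 782/125, -48/25]
step 0: P' = (I − K·H)·P̄ = [13539/500 4877/500 -103/100; 4877/500 2811/500 -329/100; -103/100 -329/100 91/20]
step 1: x̄ = F·x = [-914/25, 2528/125, -36/25]
step 1: P̄ = F·P·Fᵀ + Q = [1056/5 -6019/50 -21/5; -6019/50 68951/500 2169/50; -21/5 2169/50 151/5]
step 1: y = z − H·x̄ = [-11544/125]
step 1: S = H·P̄·Hᵀ + R = [1417379/500]
step 1: K = P̄·Hᵀ·S⁻¹ = [-290370/1417379; 310423/1417379; 97370/1417379]
step 1: x' = x̄ + K·y = [-25003126/1417379, -3112/1417379, -11033340/1417379]
step 1: P' = (I − K·H)·P̄ = [130720971/1417379 9650969/1417379 50593662/1417379; 9650969/1417379 2734521/1417379 1034126/1417379; 50593662/1417379 1034126/1417379 23843012/1417379]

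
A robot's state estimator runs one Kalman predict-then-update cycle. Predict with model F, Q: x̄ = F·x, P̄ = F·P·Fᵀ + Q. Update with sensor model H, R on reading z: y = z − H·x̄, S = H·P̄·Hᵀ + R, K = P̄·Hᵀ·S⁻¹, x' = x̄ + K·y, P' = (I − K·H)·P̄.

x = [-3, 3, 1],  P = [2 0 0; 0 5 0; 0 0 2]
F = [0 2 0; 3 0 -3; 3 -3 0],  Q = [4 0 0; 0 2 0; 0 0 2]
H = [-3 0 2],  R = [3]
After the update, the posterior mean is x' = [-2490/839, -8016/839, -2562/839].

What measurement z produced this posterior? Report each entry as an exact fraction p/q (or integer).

x̄ = F·x = [6, -12, -18]
P̄ = F·P·Fᵀ + Q = [24 0 -30; 0 38 18; -30 18 65]
S = H·P̄·Hᵀ + R = [839]
K = P̄·Hᵀ·S⁻¹ = [-132/839; 36/839; 220/839]
x' − x̄ = [-7524/839, 2052/839, 12540/839] = K·y
y = (KᵀK)⁻¹·Kᵀ·(x' − x̄) = [57]
z = y + H·x̄ = [57] + [-54] = [3]

z = [3]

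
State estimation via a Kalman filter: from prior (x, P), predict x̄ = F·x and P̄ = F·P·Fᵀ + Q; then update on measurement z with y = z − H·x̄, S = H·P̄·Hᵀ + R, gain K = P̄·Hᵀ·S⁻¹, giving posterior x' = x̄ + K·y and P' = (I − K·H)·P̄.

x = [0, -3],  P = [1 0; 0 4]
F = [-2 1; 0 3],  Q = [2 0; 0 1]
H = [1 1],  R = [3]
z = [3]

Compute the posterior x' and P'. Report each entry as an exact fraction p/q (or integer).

x' = [54/37, 69/74]
P' = [128/37 -95/37; -95/37 337/74]

x̄ = F·x = [-3, -9]
P̄ = F·P·Fᵀ + Q = [10 12; 12 37]
y = z − H·x̄ = [15]
S = H·P̄·Hᵀ + R = [74]
K = P̄·Hᵀ·S⁻¹ = [11/37; 49/74]
x' = x̄ + K·y = [54/37, 69/74]
P' = (I − K·H)·P̄ = [128/37 -95/37; -95/37 337/74]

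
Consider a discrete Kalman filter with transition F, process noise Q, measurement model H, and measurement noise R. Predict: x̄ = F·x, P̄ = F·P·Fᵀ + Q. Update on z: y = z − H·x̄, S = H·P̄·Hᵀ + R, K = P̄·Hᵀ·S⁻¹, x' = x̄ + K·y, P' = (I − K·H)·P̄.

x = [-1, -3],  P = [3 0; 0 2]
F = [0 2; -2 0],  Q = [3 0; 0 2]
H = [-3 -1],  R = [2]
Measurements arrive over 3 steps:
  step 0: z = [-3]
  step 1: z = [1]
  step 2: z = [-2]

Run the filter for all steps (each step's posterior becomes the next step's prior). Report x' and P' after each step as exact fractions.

step 0: x̄ = F·x = [-6, 2]
step 0: P̄ = F·P·Fᵀ + Q = [11 0; 0 14]
step 0: y = z − H·x̄ = [-19]
step 0: S = H·P̄·Hᵀ + R = [115]
step 0: K = P̄·Hᵀ·S⁻¹ = [-33/115; -14/115]
step 0: x' = x̄ + K·y = [-63/115, 496/115]
step 0: P' = (I − K·H)·P̄ = [176/115 -462/115; -462/115 1414/115]
step 1: x̄ = F·x = [992/115, 126/115]
step 1: P̄ = F·P·Fᵀ + Q = [6001/115 1848/115; 1848/115 934/115]
step 1: y = z − H·x̄ = [3217/115]
step 1: S = H·P̄·Hᵀ + R = [66261/115]
step 1: K = P̄·Hᵀ·S⁻¹ = [-509/1699; -6478/66261]
step 1: x' = x̄ + K·y = [417/1699, -108616/66261]
step 1: P' = (I − K·H)·P̄ = [796/1699 -1370/1699; -1370/1699 173246/66261]
step 2: x̄ = F·x = [-217232/66261, -834/1699]
step 2: P̄ = F·P·Fᵀ + Q = [891767/66261 5480/1699; 5480/1699 6582/1699]
step 2: y = z − H·x̄ = [-272248/22087]
step 2: S = H·P̄·Hᵀ + R = [3232481/22087]
step 2: K = P̄·Hᵀ·S⁻¹ = [-963007/3232481; -299286/3232481]
step 2: x' = x̄ + K·y = [3818168/9697443, 2102298/3232481]
step 2: P' = (I − K·H)·P̄ = [4548940/9697443 -2622926/3232481; -2622926/3232481 8467350/3232481]

step 0: x' = [-63/115, 496/115], P' = [176/115 -462/115; -462/115 1414/115]
step 1: x' = [417/1699, -108616/66261], P' = [796/1699 -1370/1699; -1370/1699 173246/66261]
step 2: x' = [3818168/9697443, 2102298/3232481], P' = [4548940/9697443 -2622926/3232481; -2622926/3232481 8467350/3232481]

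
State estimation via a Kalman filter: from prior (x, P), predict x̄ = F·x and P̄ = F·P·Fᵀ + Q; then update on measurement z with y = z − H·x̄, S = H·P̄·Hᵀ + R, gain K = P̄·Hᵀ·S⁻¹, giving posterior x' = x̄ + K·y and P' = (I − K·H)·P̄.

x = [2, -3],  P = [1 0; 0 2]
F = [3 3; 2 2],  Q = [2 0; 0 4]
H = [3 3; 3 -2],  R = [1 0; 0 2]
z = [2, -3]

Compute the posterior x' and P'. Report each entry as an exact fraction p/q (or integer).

x̄ = F·x = [-3, -2]
P̄ = F·P·Fᵀ + Q = [29 18; 18 16]
y = z − H·x̄ = [17, 2]
S = H·P̄·Hᵀ + R = [730 219; 219 111]
K = P̄·Hᵀ·S⁻¹ = [1494/11023 29/151; 2168/11023 -86/453]
x' = x̄ + K·y = [-3437/11023, 31874/33069]
P' = (I − K·H)·P̄ = [1046/11023 -548/11023; -548/11023 3812/33069]

x' = [-3437/11023, 31874/33069]
P' = [1046/11023 -548/11023; -548/11023 3812/33069]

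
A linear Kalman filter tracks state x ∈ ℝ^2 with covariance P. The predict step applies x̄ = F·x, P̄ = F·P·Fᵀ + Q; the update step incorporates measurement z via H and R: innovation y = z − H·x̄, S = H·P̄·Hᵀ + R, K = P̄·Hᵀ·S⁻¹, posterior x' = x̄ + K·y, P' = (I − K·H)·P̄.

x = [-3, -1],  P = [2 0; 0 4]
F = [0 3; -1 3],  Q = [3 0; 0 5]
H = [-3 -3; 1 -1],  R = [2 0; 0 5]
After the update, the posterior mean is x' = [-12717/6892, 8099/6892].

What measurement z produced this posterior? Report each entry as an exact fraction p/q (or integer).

x̄ = F·x = [-3, 0]
P̄ = F·P·Fᵀ + Q = [39 36; 36 43]
S = H·P̄·Hᵀ + R = [1388 12; 12 15]
K = P̄·Hᵀ·S⁻¹ = [-1137/6892 572/1723; -1157/6892 -1718/5169]
x' − x̄ = [7959/6892, 8099/6892] = K·y
y = (KᵀK)⁻¹·Kᵀ·(x' − x̄) = [-7, 0]
z = y + H·x̄ = [-7, 0] + [9, -3] = [2, -3]

z = [2, -3]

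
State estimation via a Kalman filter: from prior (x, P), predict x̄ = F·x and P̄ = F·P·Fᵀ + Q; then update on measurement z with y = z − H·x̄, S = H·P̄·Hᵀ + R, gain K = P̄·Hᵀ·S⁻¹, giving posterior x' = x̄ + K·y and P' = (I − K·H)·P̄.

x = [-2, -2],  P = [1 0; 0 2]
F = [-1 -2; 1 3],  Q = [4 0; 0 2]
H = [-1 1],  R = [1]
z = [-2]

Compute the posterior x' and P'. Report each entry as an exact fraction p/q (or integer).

x̄ = F·x = [6, -8]
P̄ = F·P·Fᵀ + Q = [13 -13; -13 21]
y = z − H·x̄ = [12]
S = H·P̄·Hᵀ + R = [61]
K = P̄·Hᵀ·S⁻¹ = [-26/61; 34/61]
x' = x̄ + K·y = [54/61, -80/61]
P' = (I − K·H)·P̄ = [117/61 91/61; 91/61 125/61]

x' = [54/61, -80/61]
P' = [117/61 91/61; 91/61 125/61]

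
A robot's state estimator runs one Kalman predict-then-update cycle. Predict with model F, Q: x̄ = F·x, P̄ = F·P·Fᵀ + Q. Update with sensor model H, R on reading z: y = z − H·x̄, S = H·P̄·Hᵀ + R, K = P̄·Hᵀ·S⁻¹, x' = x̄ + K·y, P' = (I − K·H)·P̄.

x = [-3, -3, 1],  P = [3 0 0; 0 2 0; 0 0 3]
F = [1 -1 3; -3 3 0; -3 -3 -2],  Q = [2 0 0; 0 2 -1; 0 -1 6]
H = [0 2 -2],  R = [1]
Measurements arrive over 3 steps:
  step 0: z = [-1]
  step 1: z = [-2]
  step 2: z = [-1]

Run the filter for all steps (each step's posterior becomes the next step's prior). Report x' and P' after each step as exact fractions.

step 0: x̄ = F·x = [3, 0, 16]
step 0: P̄ = F·P·Fᵀ + Q = [34 -15 -21; -15 47 8; -21 8 63]
step 0: y = z − H·x̄ = [31]
step 0: S = H·P̄·Hᵀ + R = [377]
step 0: K = P̄·Hᵀ·S⁻¹ = [12/377; 6/29; -110/377]
step 0: x' = x̄ + K·y = [1503/377, 186/29, 2622/377]
step 0: P' = (I − K·H)·P̄ = [12674/377 -507/29 -6597/377; -507/29 895/29 892/29; -6597/377 892/29 11651/377]
step 1: x̄ = F·x = [6951/377, 2745/377, -17007/377]
step 1: P̄ = F·P·Fᵀ + Q = [33946/377 51264/377 -81628/377; 51264/377 338173/377 -100184/377; -81628/377 -100184/377 208997/377]
step 1: y = z − H·x̄ = [-40258/377]
step 1: S = H·P̄·Hᵀ + R = [2990529/377]
step 1: K = P̄·Hᵀ·S⁻¹ = [265784/2990529; 12706/43341; -618362/2990529]
step 1: x' = x̄ + K·y = [26756591/2990529, -1041239/43341, -68875091/2990529]
step 1: P' = (I − K·H)·P̄ = [81897514/2990529 -3064240/43341 -211565452/2990529; -3064240/43341 3109839/14447 9323164/43341; -211565452/2990529 9323164/43341 643607497/2990529]
step 2: x̄ = F·x = [-108023191/2990529, -98602082/996843, 273016882/2990529]
step 2: P̄ = F·P·Fᵀ + Q = [1817765230/2990529 1416091997/996843 -4351995745/2990529; 1416091997/996843 1149163869/332281 -3396241856/996843; -4351995745/2990529 -3396241856/996843 10498089133/2990529]
step 2: y = z − H·x̄ = [1134655727/2990529]
step 2: S = H·P̄·Hᵀ + R = [164875050889/2990529]
step 2: K = P̄·Hᵀ·S⁻¹ = [17200543472/164875050889; 41062400778/164875050889; -41373629402/164875050889]
step 2: x' = x̄ + K·y = [570590034305/164875050889, -728761251072/164875050889, -645756397764/164875050889]
step 2: P' = (I − K·H)·P̄ = [1285872522334/164875050889 -1959816955473/164875050889 -1968417227209/164875050889; -1959816955473/164875050889 6385259857865/164875050889 6364728657476/164875050889; -1968417227209/164875050889 6364728657476/164875050889 6385415472177/164875050889]

step 0: x' = [1503/377, 186/29, 2622/377], P' = [12674/377 -507/29 -6597/377; -507/29 895/29 892/29; -6597/377 892/29 11651/377]
step 1: x' = [26756591/2990529, -1041239/43341, -68875091/2990529], P' = [81897514/2990529 -3064240/43341 -211565452/2990529; -3064240/43341 3109839/14447 9323164/43341; -211565452/2990529 9323164/43341 643607497/2990529]
step 2: x' = [570590034305/164875050889, -728761251072/164875050889, -645756397764/164875050889], P' = [1285872522334/164875050889 -1959816955473/164875050889 -1968417227209/164875050889; -1959816955473/164875050889 6385259857865/164875050889 6364728657476/164875050889; -1968417227209/164875050889 6364728657476/164875050889 6385415472177/164875050889]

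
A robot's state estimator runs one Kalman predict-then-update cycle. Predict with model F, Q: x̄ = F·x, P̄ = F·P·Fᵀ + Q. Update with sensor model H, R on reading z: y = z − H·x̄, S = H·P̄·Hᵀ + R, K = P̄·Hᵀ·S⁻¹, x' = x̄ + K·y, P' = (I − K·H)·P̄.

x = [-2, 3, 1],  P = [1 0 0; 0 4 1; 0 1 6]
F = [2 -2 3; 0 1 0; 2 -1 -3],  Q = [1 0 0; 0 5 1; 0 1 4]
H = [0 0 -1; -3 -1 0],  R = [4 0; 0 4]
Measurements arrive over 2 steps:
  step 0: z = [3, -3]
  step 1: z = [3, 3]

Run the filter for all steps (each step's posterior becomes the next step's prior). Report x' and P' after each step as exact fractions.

step 0: x̄ = F·x = [-7, 3, -10]
step 0: P̄ = F·P·Fᵀ + Q = [63 -5 -39; -5 9 -6; -39 -6 72]
step 0: y = z − H·x̄ = [-7, -21]
step 0: S = H·P̄·Hᵀ + R = [76 -123; -123 550]
step 0: K = P̄·Hᵀ·S⁻¹ = [-1182/26671 -9187/26671; 4038/26671 1194/26671; -24471/26671 492/26671]
step 0: x' = x̄ + K·y = [14504/26671, 26673/26671, -105745/26671]
step 0: P' = (I − K·H)·P̄ = [35963/26671 -71141/26671 4728/26671; -71141/26671 208647/26671 -16152/26671; 4728/26671 -16152/26671 97884/26671]
step 1: x̄ = F·x = [-341573/26671, 26673/26671, 319570/26671]
step 1: P̄ = F·P·Fᵀ + Q = [2705755/26671 -608032/26671 58580/26671; -608032/26671 342002/26671 -275802/26671; 58580/26671 -275802/26671 1471055/26671]
step 1: y = z − H·x̄ = [399583/26671, -918033/26671]
step 1: S = H·P̄·Hᵀ + R = [1577739/26671 -100062/26671; -100062/26671 21152289/26671]
step 1: K = P̄·Hᵀ·S⁻¹ = [-24877082/416966979 -148144319/416966979; 24921554/138988993 29569630/416966979; -388763927/416966979 44472/138988993]
step 1: x' = x̄ + K·y = [-613540826/416966979, 173103771/138988993, -832957109/416966979]
step 1: P' = (I − K·H)·P̄ = [536274598/416966979 -1016246518/416966979 99508328/416966979; -1016246518/416966979 2930461034/416966979 -99686216/138988993; 99508328/416966979 -99686216/138988993 1555055708/416966979]

step 0: x' = [14504/26671, 26673/26671, -105745/26671], P' = [35963/26671 -71141/26671 4728/26671; -71141/26671 208647/26671 -16152/26671; 4728/26671 -16152/26671 97884/26671]
step 1: x' = [-613540826/416966979, 173103771/138988993, -832957109/416966979], P' = [536274598/416966979 -1016246518/416966979 99508328/416966979; -1016246518/416966979 2930461034/416966979 -99686216/138988993; 99508328/416966979 -99686216/138988993 1555055708/416966979]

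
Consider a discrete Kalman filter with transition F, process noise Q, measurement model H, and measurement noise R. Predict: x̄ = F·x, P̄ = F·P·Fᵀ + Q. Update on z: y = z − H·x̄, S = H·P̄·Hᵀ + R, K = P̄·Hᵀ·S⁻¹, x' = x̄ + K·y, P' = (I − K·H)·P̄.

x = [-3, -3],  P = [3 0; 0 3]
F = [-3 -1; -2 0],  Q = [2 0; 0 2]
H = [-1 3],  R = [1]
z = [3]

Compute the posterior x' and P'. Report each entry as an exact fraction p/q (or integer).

x' = [182/17, 78/17]
P' = [1148/51 130/17; 130/17 46/17]

x̄ = F·x = [12, 6]
P̄ = F·P·Fᵀ + Q = [32 18; 18 14]
y = z − H·x̄ = [-3]
S = H·P̄·Hᵀ + R = [51]
K = P̄·Hᵀ·S⁻¹ = [22/51; 8/17]
x' = x̄ + K·y = [182/17, 78/17]
P' = (I − K·H)·P̄ = [1148/51 130/17; 130/17 46/17]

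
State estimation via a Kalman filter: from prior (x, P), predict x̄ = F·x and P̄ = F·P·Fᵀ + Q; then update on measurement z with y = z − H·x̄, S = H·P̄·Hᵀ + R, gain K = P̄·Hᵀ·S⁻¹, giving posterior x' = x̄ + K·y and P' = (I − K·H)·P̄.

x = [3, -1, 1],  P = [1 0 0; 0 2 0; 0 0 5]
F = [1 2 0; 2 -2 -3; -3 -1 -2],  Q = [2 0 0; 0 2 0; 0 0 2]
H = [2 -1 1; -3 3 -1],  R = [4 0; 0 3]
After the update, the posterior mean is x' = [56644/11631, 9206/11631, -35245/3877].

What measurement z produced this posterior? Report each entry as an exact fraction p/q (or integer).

x̄ = F·x = [1, 5, -10]
P̄ = F·P·Fᵀ + Q = [11 -6 -7; -6 59 28; -7 28 33]
S = H·P̄·Hᵀ + R = [80 -183; -183 564]
K = P̄·Hᵀ·S⁻¹ = [1264/3877 323/11631; 2103/3877 5491/11631; 2700/3877 1371/3877]
x' − x̄ = [45013/11631, -48949/11631, 3525/3877] = K·y
y = (KᵀK)⁻¹·Kᵀ·(x' − x̄) = [14, -25]
z = y + H·x̄ = [14, -25] + [-13, 22] = [1, -3]

z = [1, -3]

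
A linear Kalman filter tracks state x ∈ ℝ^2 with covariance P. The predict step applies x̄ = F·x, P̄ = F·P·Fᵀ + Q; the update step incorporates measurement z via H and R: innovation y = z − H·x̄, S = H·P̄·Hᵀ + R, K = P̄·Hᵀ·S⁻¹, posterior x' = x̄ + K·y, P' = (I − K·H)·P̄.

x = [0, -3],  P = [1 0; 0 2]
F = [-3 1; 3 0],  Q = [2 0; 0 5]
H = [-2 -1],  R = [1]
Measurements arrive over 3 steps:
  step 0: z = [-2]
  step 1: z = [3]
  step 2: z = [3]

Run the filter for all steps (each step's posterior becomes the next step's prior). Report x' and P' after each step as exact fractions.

step 0: x̄ = F·x = [-3, 0]
step 0: P̄ = F·P·Fᵀ + Q = [13 -9; -9 14]
step 0: y = z − H·x̄ = [-8]
step 0: S = H·P̄·Hᵀ + R = [31]
step 0: K = P̄·Hᵀ·S⁻¹ = [-17/31; 4/31]
step 0: x' = x̄ + K·y = [43/31, -32/31]
step 0: P' = (I − K·H)·P̄ = [114/31 -211/31; -211/31 418/31]
step 1: x̄ = F·x = [-161/31, 129/31]
step 1: P̄ = F·P·Fᵀ + Q = [2772/31 -1659/31; -1659/31 1181/31]
step 1: y = z − H·x̄ = [-100/31]
step 1: S = H·P̄·Hᵀ + R = [5664/31]
step 1: K = P̄·Hᵀ·S⁻¹ = [-1295/1888; 2137/5664]
step 1: x' = x̄ + K·y = [-1407/472, 4169/1416]
step 1: P' = (I − K·H)·P̄ = [6531/1888 -11767/1888; -11767/1888 68465/5664]
step 2: x̄ = F·x = [2104/177, -4221/472]
step 2: P̄ = F·P·Fᵀ + Q = [14623/177 -2940/59; -2940/59 68219/1888]
step 2: y = z − H·x̄ = [25249/1416]
step 2: S = H·P̄·Hᵀ + R = [953105/5664]
step 2: K = P̄·Hᵀ·S⁻¹ = [-653632/953105; 359823/953105]
step 2: x' = x̄ + K·y = [-325488/953105, -2107343/953105]
step 2: P' = (I − K·H)·P̄ = [3311679/953105 -5969726/953105; -5969726/953105 11579629/953105]

step 0: x' = [43/31, -32/31], P' = [114/31 -211/31; -211/31 418/31]
step 1: x' = [-1407/472, 4169/1416], P' = [6531/1888 -11767/1888; -11767/1888 68465/5664]
step 2: x' = [-325488/953105, -2107343/953105], P' = [3311679/953105 -5969726/953105; -5969726/953105 11579629/953105]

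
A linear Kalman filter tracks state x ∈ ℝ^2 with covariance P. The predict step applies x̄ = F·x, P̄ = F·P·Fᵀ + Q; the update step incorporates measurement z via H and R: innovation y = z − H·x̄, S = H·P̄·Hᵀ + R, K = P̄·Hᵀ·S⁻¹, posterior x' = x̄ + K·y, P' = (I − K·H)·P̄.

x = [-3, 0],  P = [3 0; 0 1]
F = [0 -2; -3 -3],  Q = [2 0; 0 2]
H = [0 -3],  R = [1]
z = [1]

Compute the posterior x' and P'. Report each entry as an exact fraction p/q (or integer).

x̄ = F·x = [0, 9]
P̄ = F·P·Fᵀ + Q = [6 6; 6 38]
y = z − H·x̄ = [28]
S = H·P̄·Hᵀ + R = [343]
K = P̄·Hᵀ·S⁻¹ = [-18/343; -114/343]
x' = x̄ + K·y = [-72/49, -15/49]
P' = (I − K·H)·P̄ = [1734/343 6/343; 6/343 38/343]

x' = [-72/49, -15/49]
P' = [1734/343 6/343; 6/343 38/343]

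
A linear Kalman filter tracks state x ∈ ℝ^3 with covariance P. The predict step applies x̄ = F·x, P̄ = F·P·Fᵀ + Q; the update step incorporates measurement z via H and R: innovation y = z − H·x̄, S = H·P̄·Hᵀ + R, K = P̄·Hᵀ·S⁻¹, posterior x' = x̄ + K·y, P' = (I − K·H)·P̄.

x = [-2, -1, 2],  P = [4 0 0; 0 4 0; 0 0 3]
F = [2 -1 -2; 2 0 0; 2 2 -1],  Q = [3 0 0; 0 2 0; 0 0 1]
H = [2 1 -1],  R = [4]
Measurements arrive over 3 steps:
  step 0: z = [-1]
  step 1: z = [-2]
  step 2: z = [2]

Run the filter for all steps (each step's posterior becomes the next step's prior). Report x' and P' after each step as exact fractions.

step 0: x' = [-95/29, -65/29, -220/29], P' = [151/29 56/29 310/29; 56/29 988/87 1256/87; 310/29 1256/87 3100/87]
step 1: x' = [72659/55057, -296258/55057, -48002/55057], P' = [368871/55057 -504640/55057 131190/55057; -504640/55057 1144498/55057 147722/55057; 131190/55057 147722/55057 437618/55057]
step 2: x' = [-96780/4158527, -52300882/45743797, -151955876/45743797], P' = [20141791/4158527 -22117788/4158527 12227986/4158527; -22117788/4158527 593962066/45743797 82126482/45743797; 12227986/4158527 82126482/45743797 377360426/45743797]

step 0: x̄ = F·x = [-7, -4, -8]
step 0: P̄ = F·P·Fᵀ + Q = [35 16 14; 16 18 16; 14 16 36]
step 0: y = z − H·x̄ = [9]
step 0: S = H·P̄·Hᵀ + R = [174]
step 0: K = P̄·Hᵀ·S⁻¹ = [12/29; 17/87; 4/87]
step 0: x' = x̄ + K·y = [-95/29, -65/29, -220/29]
step 0: P' = (I − K·H)·P̄ = [151/29 56/29 310/29; 56/29 988/87 1256/87; 310/29 1256/87 3100/87]
step 1: x̄ = F·x = [315/29, -190/29, -100/29]
step 1: P̄ = F·P·Fᵀ + Q = [12373/87 -748/29 -992/29; -748/29 662/29 208/29; -992/29 208/29 517/29]
step 1: y = z − H·x̄ = [-598/29]
step 1: S = H·P̄·Hᵀ + R = [55057/87]
step 1: K = P̄·Hᵀ·S⁻¹ = [25478/55057; -3126/55057; -6879/55057]
step 1: x' = x̄ + K·y = [72659/55057, -296258/55057, -48002/55057]
step 1: P' = (I − K·H)·P̄ = [368871/55057 -504640/55057 131190/55057; -504640/55057 1144498/55057 147722/55057; 131190/55057 147722/55057 437618/55057]
step 2: x̄ = F·x = [537580/55057, 145318/55057, -399196/55057]
step 2: P̄ = F·P·Fᵀ + Q = [6095553/55057 1960004/55057 -2177862/55057; 1960004/55057 1585598/55057 -805456/55057; -2177862/55057 -805456/55057 1393383/55057]
step 2: y = z − H·x̄ = [-1509560/55057]
step 2: S = H·P̄·Hᵀ + R = [45743797/55057]
step 2: K = P̄·Hᵀ·S⁻¹ = [1484452/4158527; 6311062/45743797; -6554563/45743797]
step 2: x' = x̄ + K·y = [-96780/4158527, -52300882/45743797, -151955876/45743797]
step 2: P' = (I − K·H)·P̄ = [20141791/4158527 -22117788/4158527 12227986/4158527; -22117788/4158527 593962066/45743797 82126482/45743797; 12227986/4158527 82126482/45743797 377360426/45743797]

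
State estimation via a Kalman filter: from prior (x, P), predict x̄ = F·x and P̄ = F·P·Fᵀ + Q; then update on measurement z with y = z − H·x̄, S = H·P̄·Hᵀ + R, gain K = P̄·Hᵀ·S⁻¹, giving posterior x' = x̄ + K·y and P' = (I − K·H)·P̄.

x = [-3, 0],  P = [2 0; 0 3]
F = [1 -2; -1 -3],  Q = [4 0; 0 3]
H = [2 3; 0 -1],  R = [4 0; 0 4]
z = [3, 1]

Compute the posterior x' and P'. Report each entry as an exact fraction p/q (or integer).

x' = [-217/227, 329/227]
P' = [818/227 -464/227; -464/227 352/227]

x̄ = F·x = [-3, 3]
P̄ = F·P·Fᵀ + Q = [18 16; 16 32]
y = z − H·x̄ = [0, 4]
S = H·P̄·Hᵀ + R = [556 -128; -128 36]
K = P̄·Hᵀ·S⁻¹ = [61/227 116/227; 32/227 -88/227]
x' = x̄ + K·y = [-217/227, 329/227]
P' = (I − K·H)·P̄ = [818/227 -464/227; -464/227 352/227]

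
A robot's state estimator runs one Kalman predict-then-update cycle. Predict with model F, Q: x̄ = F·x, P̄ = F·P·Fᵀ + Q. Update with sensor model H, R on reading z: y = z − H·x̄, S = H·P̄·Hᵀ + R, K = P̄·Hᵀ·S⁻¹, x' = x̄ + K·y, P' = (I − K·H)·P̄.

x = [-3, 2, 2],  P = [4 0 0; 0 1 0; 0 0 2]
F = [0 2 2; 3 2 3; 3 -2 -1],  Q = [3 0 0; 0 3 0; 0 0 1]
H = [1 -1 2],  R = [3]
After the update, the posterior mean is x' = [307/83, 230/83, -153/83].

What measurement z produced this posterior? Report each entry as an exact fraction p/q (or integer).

x̄ = F·x = [8, 1, -15]
P̄ = F·P·Fᵀ + Q = [15 16 -8; 16 61 26; -8 26 43]
S = H·P̄·Hᵀ + R = [83]
K = P̄·Hᵀ·S⁻¹ = [-17/83; 7/83; 52/83]
x' − x̄ = [-357/83, 147/83, 1092/83] = K·y
y = (KᵀK)⁻¹·Kᵀ·(x' − x̄) = [21]
z = y + H·x̄ = [21] + [-23] = [-2]

z = [-2]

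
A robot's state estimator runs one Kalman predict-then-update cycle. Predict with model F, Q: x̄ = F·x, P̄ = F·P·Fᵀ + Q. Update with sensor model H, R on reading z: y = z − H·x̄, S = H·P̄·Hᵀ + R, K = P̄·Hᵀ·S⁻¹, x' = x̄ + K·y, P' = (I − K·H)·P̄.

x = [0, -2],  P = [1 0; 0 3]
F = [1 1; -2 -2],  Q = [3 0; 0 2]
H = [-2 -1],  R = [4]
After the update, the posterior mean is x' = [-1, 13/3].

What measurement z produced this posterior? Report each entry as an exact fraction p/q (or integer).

z = [-3]

x̄ = F·x = [-2, 4]
P̄ = F·P·Fᵀ + Q = [7 -8; -8 18]
S = H·P̄·Hᵀ + R = [18]
K = P̄·Hᵀ·S⁻¹ = [-1/3; -1/9]
x' − x̄ = [1, 1/3] = K·y
y = (KᵀK)⁻¹·Kᵀ·(x' − x̄) = [-3]
z = y + H·x̄ = [-3] + [0] = [-3]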